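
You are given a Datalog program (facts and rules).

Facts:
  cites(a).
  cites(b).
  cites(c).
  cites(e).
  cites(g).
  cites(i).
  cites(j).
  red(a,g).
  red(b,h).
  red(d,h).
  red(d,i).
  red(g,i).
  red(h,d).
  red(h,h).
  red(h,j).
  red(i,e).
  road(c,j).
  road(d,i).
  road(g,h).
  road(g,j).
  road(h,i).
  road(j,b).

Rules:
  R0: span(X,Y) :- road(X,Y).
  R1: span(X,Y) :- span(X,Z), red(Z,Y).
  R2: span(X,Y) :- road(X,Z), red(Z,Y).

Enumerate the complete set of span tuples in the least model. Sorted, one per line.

span(c,j)
span(d,e)
span(d,i)
span(g,d)
span(g,e)
span(g,h)
span(g,i)
span(g,j)
span(h,e)
span(h,i)
span(j,b)
span(j,d)
span(j,e)
span(j,h)
span(j,i)
span(j,j)

round 1: derive span(c,j) via R0 from road(c,j)
round 1: derive span(d,i) via R0 from road(d,i)
round 1: derive span(g,h) via R0 from road(g,h)
round 1: derive span(g,j) via R0 from road(g,j)
round 1: derive span(h,i) via R0 from road(h,i)
round 1: derive span(j,b) via R0 from road(j,b)
round 1: derive span(d,e) via R2 from road(d,i), red(i,e)
round 1: derive span(g,d) via R2 from road(g,h), red(h,d)
round 1: derive span(h,e) via R2 from road(h,i), red(i,e)
round 1: derive span(j,h) via R2 from road(j,b), red(b,h)
round 2: derive span(g,i) via R1 from span(g,d), red(d,i)
round 2: derive span(j,d) via R1 from span(j,h), red(h,d)
round 2: derive span(j,j) via R1 from span(j,h), red(h,j)
round 3: derive span(g,e) via R1 from span(g,i), red(i,e)
round 3: derive span(j,i) via R1 from span(j,d), red(d,i)
round 4: derive span(j,e) via R1 from span(j,i), red(i,e)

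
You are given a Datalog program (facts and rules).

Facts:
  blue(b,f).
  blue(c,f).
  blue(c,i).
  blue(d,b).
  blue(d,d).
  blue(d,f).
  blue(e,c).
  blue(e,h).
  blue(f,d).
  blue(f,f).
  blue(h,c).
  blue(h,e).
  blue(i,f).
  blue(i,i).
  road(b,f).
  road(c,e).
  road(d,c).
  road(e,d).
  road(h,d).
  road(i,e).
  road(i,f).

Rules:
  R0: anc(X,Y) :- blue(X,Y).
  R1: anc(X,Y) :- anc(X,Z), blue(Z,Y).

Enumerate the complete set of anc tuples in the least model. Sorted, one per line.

round 1: derive anc(b,f) via R0 from blue(b,f)
round 1: derive anc(c,f) via R0 from blue(c,f)
round 1: derive anc(c,i) via R0 from blue(c,i)
round 1: derive anc(d,b) via R0 from blue(d,b)
round 1: derive anc(d,d) via R0 from blue(d,d)
round 1: derive anc(d,f) via R0 from blue(d,f)
round 1: derive anc(e,c) via R0 from blue(e,c)
round 1: derive anc(e,h) via R0 from blue(e,h)
round 1: derive anc(f,d) via R0 from blue(f,d)
round 1: derive anc(f,f) via R0 from blue(f,f)
round 1: derive anc(h,c) via R0 from blue(h,c)
round 1: derive anc(h,e) via R0 from blue(h,e)
round 1: derive anc(i,f) via R0 from blue(i,f)
round 1: derive anc(i,i) via R0 from blue(i,i)
round 2: derive anc(b,d) via R1 from anc(b,f), blue(f,d)
round 2: derive anc(c,d) via R1 from anc(c,f), blue(f,d)
round 2: derive anc(e,e) via R1 from anc(e,h), blue(h,e)
round 2: derive anc(e,f) via R1 from anc(e,c), blue(c,f)
round 2: derive anc(e,i) via R1 from anc(e,c), blue(c,i)
round 2: derive anc(f,b) via R1 from anc(f,d), blue(d,b)
round 2: derive anc(h,f) via R1 from anc(h,c), blue(c,f)
round 2: derive anc(h,h) via R1 from anc(h,e), blue(e,h)
round 2: derive anc(h,i) via R1 from anc(h,c), blue(c,i)
round 2: derive anc(i,d) via R1 from anc(i,f), blue(f,d)
round 3: derive anc(b,b) via R1 from anc(b,d), blue(d,b)
round 3: derive anc(c,b) via R1 from anc(c,d), blue(d,b)
round 3: derive anc(e,d) via R1 from anc(e,f), blue(f,d)
round 3: derive anc(h,d) via R1 from anc(h,f), blue(f,d)
round 3: derive anc(i,b) via R1 from anc(i,d), blue(d,b)
round 4: derive anc(e,b) via R1 from anc(e,d), blue(d,b)
round 4: derive anc(h,b) via R1 from anc(h,d), blue(d,b)

anc(b,b)
anc(b,d)
anc(b,f)
anc(c,b)
anc(c,d)
anc(c,f)
anc(c,i)
anc(d,b)
anc(d,d)
anc(d,f)
anc(e,b)
anc(e,c)
anc(e,d)
anc(e,e)
anc(e,f)
anc(e,h)
anc(e,i)
anc(f,b)
anc(f,d)
anc(f,f)
anc(h,b)
anc(h,c)
anc(h,d)
anc(h,e)
anc(h,f)
anc(h,h)
anc(h,i)
anc(i,b)
anc(i,d)
anc(i,f)
anc(i,i)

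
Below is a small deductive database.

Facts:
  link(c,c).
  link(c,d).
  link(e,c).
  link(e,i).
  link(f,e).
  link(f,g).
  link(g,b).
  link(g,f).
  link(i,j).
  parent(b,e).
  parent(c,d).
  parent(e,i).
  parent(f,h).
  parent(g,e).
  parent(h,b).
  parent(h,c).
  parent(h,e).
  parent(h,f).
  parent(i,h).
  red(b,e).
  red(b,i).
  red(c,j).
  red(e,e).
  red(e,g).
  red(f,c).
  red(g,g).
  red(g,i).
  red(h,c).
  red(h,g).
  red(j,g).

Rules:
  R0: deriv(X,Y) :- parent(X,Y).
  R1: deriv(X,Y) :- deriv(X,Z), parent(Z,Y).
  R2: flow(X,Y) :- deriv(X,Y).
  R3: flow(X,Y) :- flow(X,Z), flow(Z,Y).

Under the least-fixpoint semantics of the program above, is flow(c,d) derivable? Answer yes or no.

yes

round 1: derive deriv(b,e) via R0 from parent(b,e)
round 1: derive deriv(c,d) via R0 from parent(c,d)
round 1: derive deriv(e,i) via R0 from parent(e,i)
round 1: derive deriv(f,h) via R0 from parent(f,h)
round 1: derive deriv(g,e) via R0 from parent(g,e)
round 1: derive deriv(h,b) via R0 from parent(h,b)
round 1: derive deriv(h,c) via R0 from parent(h,c)
round 1: derive deriv(h,e) via R0 from parent(h,e)
round 1: derive deriv(h,f) via R0 from parent(h,f)
round 1: derive deriv(i,h) via R0 from parent(i,h)
round 2: derive deriv(b,i) via R1 from deriv(b,e), parent(e,i)
round 2: derive deriv(e,h) via R1 from deriv(e,i), parent(i,h)
round 2: derive deriv(f,b) via R1 from deriv(f,h), parent(h,b)
round 2: derive deriv(f,c) via R1 from deriv(f,h), parent(h,c)
round 2: derive deriv(f,e) via R1 from deriv(f,h), parent(h,e)
round 2: derive deriv(f,f) via R1 from deriv(f,h), parent(h,f)
round 2: derive deriv(g,i) via R1 from deriv(g,e), parent(e,i)
round 2: derive deriv(h,d) via R1 from deriv(h,c), parent(c,d)
round 2: derive deriv(h,h) via R1 from deriv(h,f), parent(f,h)
round 2: derive deriv(h,i) via R1 from deriv(h,e), parent(e,i)
round 2: derive deriv(i,b) via R1 from deriv(i,h), parent(h,b)
round 2: derive deriv(i,c) via R1 from deriv(i,h), parent(h,c)
round 2: derive deriv(i,e) via R1 from deriv(i,h), parent(h,e)
round 2: derive deriv(i,f) via R1 from deriv(i,h), parent(h,f)
round 2: derive flow(b,e) via R2 from deriv(b,e)
round 2: derive flow(c,d) via R2 from deriv(c,d)
round 2: derive flow(e,i) via R2 from deriv(e,i)
round 2: derive flow(f,h) via R2 from deriv(f,h)
round 2: derive flow(g,e) via R2 from deriv(g,e)
round 2: derive flow(h,b) via R2 from deriv(h,b)
round 2: derive flow(h,c) via R2 from deriv(h,c)
round 2: derive flow(h,e) via R2 from deriv(h,e)
round 2: derive flow(h,f) via R2 from deriv(h,f)
round 2: derive flow(i,h) via R2 from deriv(i,h)
round 3: derive deriv(b,h) via R1 from deriv(b,i), parent(i,h)
round 3: derive deriv(e,b) via R1 from deriv(e,h), parent(h,b)
round 3: derive deriv(e,c) via R1 from deriv(e,h), parent(h,c)
round 3: derive deriv(e,e) via R1 from deriv(e,h), parent(h,e)
round 3: derive deriv(e,f) via R1 from deriv(e,h), parent(h,f)
round 3: derive deriv(f,d) via R1 from deriv(f,c), parent(c,d)
round 3: derive deriv(f,i) via R1 from deriv(f,e), parent(e,i)
round 3: derive deriv(g,h) via R1 from deriv(g,i), parent(i,h)
round 3: derive deriv(i,d) via R1 from deriv(i,c), parent(c,d)
round 3: derive deriv(i,i) via R1 from deriv(i,e), parent(e,i)
round 3: derive flow(b,i) via R2 from deriv(b,i)
round 3: derive flow(e,h) via R2 from deriv(e,h)
round 3: derive flow(f,b) via R2 from deriv(f,b)
round 3: derive flow(f,c) via R2 from deriv(f,c)
round 3: derive flow(f,e) via R2 from deriv(f,e)
round 3: derive flow(f,f) via R2 from deriv(f,f)
round 3: derive flow(g,i) via R2 from deriv(g,i)
round 3: derive flow(h,d) via R2 from deriv(h,d)
round 3: derive flow(h,h) via R2 from deriv(h,h)
round 3: derive flow(h,i) via R2 from deriv(h,i)
round 3: derive flow(i,b) via R2 from deriv(i,b)
round 3: derive flow(i,c) via R2 from deriv(i,c)
round 3: derive flow(i,e) via R2 from deriv(i,e)
round 3: derive flow(i,f) via R2 from deriv(i,f)
round 4: derive deriv(b,b) via R1 from deriv(b,h), parent(h,b)
round 4: derive deriv(b,c) via R1 from deriv(b,h), parent(h,c)
round 4: derive deriv(b,f) via R1 from deriv(b,h), parent(h,f)
round 4: derive deriv(e,d) via R1 from deriv(e,c), parent(c,d)
round 4: derive deriv(g,b) via R1 from deriv(g,h), parent(h,b)
round 4: derive deriv(g,c) via R1 from deriv(g,h), parent(h,c)
round 4: derive deriv(g,f) via R1 from deriv(g,h), parent(h,f)
round 4: derive flow(b,h) via R2 from deriv(b,h)
round 4: derive flow(e,b) via R2 from deriv(e,b)
round 4: derive flow(e,c) via R2 from deriv(e,c)
round 4: derive flow(e,e) via R2 from deriv(e,e)
round 4: derive flow(e,f) via R2 from deriv(e,f)
round 4: derive flow(f,d) via R2 from deriv(f,d)
round 4: derive flow(f,i) via R2 from deriv(f,i)
round 4: derive flow(g,h) via R2 from deriv(g,h)
round 4: derive flow(i,d) via R2 from deriv(i,d)
round 4: derive flow(i,i) via R2 from deriv(i,i)
round 4: derive flow(b,b) via R3 from flow(b,i), flow(i,b)
round 4: derive flow(b,c) via R3 from flow(b,i), flow(i,c)
round 4: derive flow(b,f) via R3 from flow(b,i), flow(i,f)
round 4: derive flow(e,d) via R3 from flow(e,h), flow(h,d)
round 4: derive flow(g,b) via R3 from flow(g,i), flow(i,b)
round 4: derive flow(g,c) via R3 from flow(g,i), flow(i,c)
round 4: derive flow(g,f) via R3 from flow(g,i), flow(i,f)
round 5: derive deriv(b,d) via R1 from deriv(b,c), parent(c,d)
round 5: derive deriv(g,d) via R1 from deriv(g,c), parent(c,d)
round 5: derive flow(b,d) via R3 from flow(b,c), flow(c,d)
round 5: derive flow(g,d) via R3 from flow(g,c), flow(c,d)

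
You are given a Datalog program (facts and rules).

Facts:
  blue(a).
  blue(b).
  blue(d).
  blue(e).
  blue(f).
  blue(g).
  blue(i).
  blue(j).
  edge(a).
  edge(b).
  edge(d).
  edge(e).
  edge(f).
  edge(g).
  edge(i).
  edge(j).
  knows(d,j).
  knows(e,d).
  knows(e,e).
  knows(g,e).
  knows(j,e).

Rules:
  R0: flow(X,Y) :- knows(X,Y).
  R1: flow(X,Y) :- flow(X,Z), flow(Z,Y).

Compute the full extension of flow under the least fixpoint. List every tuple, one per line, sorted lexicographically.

flow(d,d)
flow(d,e)
flow(d,j)
flow(e,d)
flow(e,e)
flow(e,j)
flow(g,d)
flow(g,e)
flow(g,j)
flow(j,d)
flow(j,e)
flow(j,j)

round 1: derive flow(d,j) via R0 from knows(d,j)
round 1: derive flow(e,d) via R0 from knows(e,d)
round 1: derive flow(e,e) via R0 from knows(e,e)
round 1: derive flow(g,e) via R0 from knows(g,e)
round 1: derive flow(j,e) via R0 from knows(j,e)
round 2: derive flow(d,e) via R1 from flow(d,j), flow(j,e)
round 2: derive flow(e,j) via R1 from flow(e,d), flow(d,j)
round 2: derive flow(g,d) via R1 from flow(g,e), flow(e,d)
round 2: derive flow(j,d) via R1 from flow(j,e), flow(e,d)
round 3: derive flow(d,d) via R1 from flow(d,e), flow(e,d)
round 3: derive flow(g,j) via R1 from flow(g,d), flow(d,j)
round 3: derive flow(j,j) via R1 from flow(j,d), flow(d,j)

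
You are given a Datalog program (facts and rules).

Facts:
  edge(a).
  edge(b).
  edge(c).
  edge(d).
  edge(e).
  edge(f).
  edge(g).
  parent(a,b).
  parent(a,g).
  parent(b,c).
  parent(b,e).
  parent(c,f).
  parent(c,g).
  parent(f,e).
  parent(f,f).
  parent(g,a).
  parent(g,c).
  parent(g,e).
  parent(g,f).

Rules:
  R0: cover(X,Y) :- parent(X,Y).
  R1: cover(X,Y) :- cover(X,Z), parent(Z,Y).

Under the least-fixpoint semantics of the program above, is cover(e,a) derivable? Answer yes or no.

round 1: derive cover(a,b) via R0 from parent(a,b)
round 1: derive cover(a,g) via R0 from parent(a,g)
round 1: derive cover(b,c) via R0 from parent(b,c)
round 1: derive cover(b,e) via R0 from parent(b,e)
round 1: derive cover(c,f) via R0 from parent(c,f)
round 1: derive cover(c,g) via R0 from parent(c,g)
round 1: derive cover(f,e) via R0 from parent(f,e)
round 1: derive cover(f,f) via R0 from parent(f,f)
round 1: derive cover(g,a) via R0 from parent(g,a)
round 1: derive cover(g,c) via R0 from parent(g,c)
round 1: derive cover(g,e) via R0 from parent(g,e)
round 1: derive cover(g,f) via R0 from parent(g,f)
round 2: derive cover(a,a) via R1 from cover(a,g), parent(g,a)
round 2: derive cover(a,c) via R1 from cover(a,b), parent(b,c)
round 2: derive cover(a,e) via R1 from cover(a,b), parent(b,e)
round 2: derive cover(a,f) via R1 from cover(a,g), parent(g,f)
round 2: derive cover(b,f) via R1 from cover(b,c), parent(c,f)
round 2: derive cover(b,g) via R1 from cover(b,c), parent(c,g)
round 2: derive cover(c,a) via R1 from cover(c,g), parent(g,a)
round 2: derive cover(c,c) via R1 from cover(c,g), parent(g,c)
round 2: derive cover(c,e) via R1 from cover(c,f), parent(f,e)
round 2: derive cover(g,b) via R1 from cover(g,a), parent(a,b)
round 2: derive cover(g,g) via R1 from cover(g,a), parent(a,g)
round 3: derive cover(b,a) via R1 from cover(b,g), parent(g,a)
round 3: derive cover(c,b) via R1 from cover(c,a), parent(a,b)
round 4: derive cover(b,b) via R1 from cover(b,a), parent(a,b)

no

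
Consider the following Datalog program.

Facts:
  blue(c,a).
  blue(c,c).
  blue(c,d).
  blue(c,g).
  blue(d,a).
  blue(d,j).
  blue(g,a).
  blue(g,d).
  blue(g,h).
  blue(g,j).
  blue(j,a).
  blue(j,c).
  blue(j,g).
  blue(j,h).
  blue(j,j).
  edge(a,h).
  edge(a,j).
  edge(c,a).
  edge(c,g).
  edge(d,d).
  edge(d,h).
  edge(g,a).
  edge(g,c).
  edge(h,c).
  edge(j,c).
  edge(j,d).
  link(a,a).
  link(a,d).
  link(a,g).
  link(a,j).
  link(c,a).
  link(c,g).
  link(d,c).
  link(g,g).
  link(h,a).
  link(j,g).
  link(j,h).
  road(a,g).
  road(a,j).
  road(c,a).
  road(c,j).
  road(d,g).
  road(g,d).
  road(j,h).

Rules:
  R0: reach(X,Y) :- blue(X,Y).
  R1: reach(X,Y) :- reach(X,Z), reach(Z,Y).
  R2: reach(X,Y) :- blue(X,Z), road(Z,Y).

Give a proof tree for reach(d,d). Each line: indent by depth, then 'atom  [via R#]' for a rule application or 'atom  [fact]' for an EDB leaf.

round 1: derive reach(c,a) via R0 from blue(c,a)
round 1: derive reach(c,c) via R0 from blue(c,c)
round 1: derive reach(c,d) via R0 from blue(c,d)
round 1: derive reach(c,g) via R0 from blue(c,g)
round 1: derive reach(d,a) via R0 from blue(d,a)
round 1: derive reach(d,j) via R0 from blue(d,j)
round 1: derive reach(g,a) via R0 from blue(g,a)
round 1: derive reach(g,d) via R0 from blue(g,d)
round 1: derive reach(g,h) via R0 from blue(g,h)
round 1: derive reach(g,j) via R0 from blue(g,j)
round 1: derive reach(j,a) via R0 from blue(j,a)
round 1: derive reach(j,c) via R0 from blue(j,c)
round 1: derive reach(j,g) via R0 from blue(j,g)
round 1: derive reach(j,h) via R0 from blue(j,h)
round 1: derive reach(j,j) via R0 from blue(j,j)
round 1: derive reach(c,j) via R2 from blue(c,a), road(a,j)
round 1: derive reach(d,g) via R2 from blue(d,a), road(a,g)
round 1: derive reach(d,h) via R2 from blue(d,j), road(j,h)
round 1: derive reach(g,g) via R2 from blue(g,a), road(a,g)
round 1: derive reach(j,d) via R2 from blue(j,g), road(g,d)
round 2: derive reach(c,h) via R1 from reach(c,d), reach(d,h)
round 2: derive reach(d,c) via R1 from reach(d,j), reach(j,c)
round 2: derive reach(d,d) via R1 from reach(d,g), reach(g,d)
round 2: derive reach(g,c) via R1 from reach(g,j), reach(j,c)

reach(d,d)  [via R1]
  reach(d,g)  [via R2]
    blue(d,a)  [fact]
    road(a,g)  [fact]
  reach(g,d)  [via R0]
    blue(g,d)  [fact]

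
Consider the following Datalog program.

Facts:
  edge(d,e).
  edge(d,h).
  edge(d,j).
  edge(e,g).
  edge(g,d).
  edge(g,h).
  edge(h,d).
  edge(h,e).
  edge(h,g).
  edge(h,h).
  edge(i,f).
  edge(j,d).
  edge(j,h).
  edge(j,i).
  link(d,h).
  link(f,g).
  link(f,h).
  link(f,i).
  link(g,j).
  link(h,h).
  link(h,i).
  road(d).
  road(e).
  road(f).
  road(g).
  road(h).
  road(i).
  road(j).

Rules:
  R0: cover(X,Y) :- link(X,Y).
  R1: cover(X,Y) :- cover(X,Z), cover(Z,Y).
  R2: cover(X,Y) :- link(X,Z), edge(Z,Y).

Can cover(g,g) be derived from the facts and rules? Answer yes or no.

round 1: derive cover(d,h) via R0 from link(d,h)
round 1: derive cover(f,g) via R0 from link(f,g)
round 1: derive cover(f,h) via R0 from link(f,h)
round 1: derive cover(f,i) via R0 from link(f,i)
round 1: derive cover(g,j) via R0 from link(g,j)
round 1: derive cover(h,h) via R0 from link(h,h)
round 1: derive cover(h,i) via R0 from link(h,i)
round 1: derive cover(d,d) via R2 from link(d,h), edge(h,d)
round 1: derive cover(d,e) via R2 from link(d,h), edge(h,e)
round 1: derive cover(d,g) via R2 from link(d,h), edge(h,g)
round 1: derive cover(f,d) via R2 from link(f,g), edge(g,d)
round 1: derive cover(f,e) via R2 from link(f,h), edge(h,e)
round 1: derive cover(f,f) via R2 from link(f,i), edge(i,f)
round 1: derive cover(g,d) via R2 from link(g,j), edge(j,d)
round 1: derive cover(g,h) via R2 from link(g,j), edge(j,h)
round 1: derive cover(g,i) via R2 from link(g,j), edge(j,i)
round 1: derive cover(h,d) via R2 from link(h,h), edge(h,d)
round 1: derive cover(h,e) via R2 from link(h,h), edge(h,e)
round 1: derive cover(h,f) via R2 from link(h,i), edge(i,f)
round 1: derive cover(h,g) via R2 from link(h,h), edge(h,g)
round 2: derive cover(d,f) via R1 from cover(d,h), cover(h,f)
round 2: derive cover(d,i) via R1 from cover(d,g), cover(g,i)
round 2: derive cover(d,j) via R1 from cover(d,g), cover(g,j)
round 2: derive cover(f,j) via R1 from cover(f,g), cover(g,j)
round 2: derive cover(g,e) via R1 from cover(g,d), cover(d,e)
round 2: derive cover(g,f) via R1 from cover(g,h), cover(h,f)
round 2: derive cover(g,g) via R1 from cover(g,d), cover(d,g)
round 2: derive cover(h,j) via R1 from cover(h,g), cover(g,j)

yes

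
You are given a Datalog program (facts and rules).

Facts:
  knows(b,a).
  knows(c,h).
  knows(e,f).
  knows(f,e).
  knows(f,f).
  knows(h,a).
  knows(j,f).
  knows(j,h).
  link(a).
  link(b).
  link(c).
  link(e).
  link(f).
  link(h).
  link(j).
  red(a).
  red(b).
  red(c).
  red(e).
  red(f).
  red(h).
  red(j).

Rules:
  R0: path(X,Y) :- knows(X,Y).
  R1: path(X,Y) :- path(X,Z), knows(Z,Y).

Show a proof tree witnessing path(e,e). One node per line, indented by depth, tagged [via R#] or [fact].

path(e,e)  [via R1]
  path(e,f)  [via R0]
    knows(e,f)  [fact]
  knows(f,e)  [fact]

round 1: derive path(b,a) via R0 from knows(b,a)
round 1: derive path(c,h) via R0 from knows(c,h)
round 1: derive path(e,f) via R0 from knows(e,f)
round 1: derive path(f,e) via R0 from knows(f,e)
round 1: derive path(f,f) via R0 from knows(f,f)
round 1: derive path(h,a) via R0 from knows(h,a)
round 1: derive path(j,f) via R0 from knows(j,f)
round 1: derive path(j,h) via R0 from knows(j,h)
round 2: derive path(c,a) via R1 from path(c,h), knows(h,a)
round 2: derive path(e,e) via R1 from path(e,f), knows(f,e)
round 2: derive path(j,a) via R1 from path(j,h), knows(h,a)
round 2: derive path(j,e) via R1 from path(j,f), knows(f,e)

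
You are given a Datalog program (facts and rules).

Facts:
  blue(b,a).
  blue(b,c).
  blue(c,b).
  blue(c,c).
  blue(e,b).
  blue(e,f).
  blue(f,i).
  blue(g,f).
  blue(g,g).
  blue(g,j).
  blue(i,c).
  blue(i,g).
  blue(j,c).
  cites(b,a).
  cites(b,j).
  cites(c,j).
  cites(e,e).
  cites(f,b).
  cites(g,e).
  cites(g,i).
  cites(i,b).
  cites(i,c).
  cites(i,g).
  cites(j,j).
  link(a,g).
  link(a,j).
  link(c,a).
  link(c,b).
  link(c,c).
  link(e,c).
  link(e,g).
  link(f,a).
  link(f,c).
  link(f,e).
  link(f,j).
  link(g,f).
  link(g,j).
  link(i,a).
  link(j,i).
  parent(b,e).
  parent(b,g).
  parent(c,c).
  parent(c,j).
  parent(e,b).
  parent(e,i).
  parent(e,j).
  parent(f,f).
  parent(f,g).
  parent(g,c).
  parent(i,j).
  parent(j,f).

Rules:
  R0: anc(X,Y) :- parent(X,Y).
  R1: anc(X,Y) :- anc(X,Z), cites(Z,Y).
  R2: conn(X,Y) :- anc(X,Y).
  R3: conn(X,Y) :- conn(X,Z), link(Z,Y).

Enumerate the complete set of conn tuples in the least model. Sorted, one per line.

round 1: derive anc(b,e) via R0 from parent(b,e)
round 1: derive anc(b,g) via R0 from parent(b,g)
round 1: derive anc(c,c) via R0 from parent(c,c)
round 1: derive anc(c,j) via R0 from parent(c,j)
round 1: derive anc(e,b) via R0 from parent(e,b)
round 1: derive anc(e,i) via R0 from parent(e,i)
round 1: derive anc(e,j) via R0 from parent(e,j)
round 1: derive anc(f,f) via R0 from parent(f,f)
round 1: derive anc(f,g) via R0 from parent(f,g)
round 1: derive anc(g,c) via R0 from parent(g,c)
round 1: derive anc(i,j) via R0 from parent(i,j)
round 1: derive anc(j,f) via R0 from parent(j,f)
round 2: derive anc(b,i) via R1 from anc(b,g), cites(g,i)
round 2: derive anc(e,a) via R1 from anc(e,b), cites(b,a)
round 2: derive anc(e,c) via R1 from anc(e,i), cites(i,c)
round 2: derive anc(e,g) via R1 from anc(e,i), cites(i,g)
round 2: derive anc(f,b) via R1 from anc(f,f), cites(f,b)
round 2: derive anc(f,e) via R1 from anc(f,g), cites(g,e)
round 2: derive anc(f,i) via R1 from anc(f,g), cites(g,i)
round 2: derive anc(g,j) via R1 from anc(g,c), cites(c,j)
round 2: derive anc(j,b) via R1 from anc(j,f), cites(f,b)
round 2: derive conn(b,e) via R2 from anc(b,e)
round 2: derive conn(b,g) via R2 from anc(b,g)
round 2: derive conn(c,c) via R2 from anc(c,c)
round 2: derive conn(c,j) via R2 from anc(c,j)
round 2: derive conn(e,b) via R2 from anc(e,b)
round 2: derive conn(e,i) via R2 from anc(e,i)
round 2: derive conn(e,j) via R2 from anc(e,j)
round 2: derive conn(f,f) via R2 from anc(f,f)
round 2: derive conn(f,g) via R2 from anc(f,g)
round 2: derive conn(g,c) via R2 from anc(g,c)
round 2: derive conn(i,j) via R2 from anc(i,j)
round 2: derive conn(j,f) via R2 from anc(j,f)
round 3: derive anc(b,b) via R1 from anc(b,i), cites(i,b)
round 3: derive anc(b,c) via R1 from anc(b,i), cites(i,c)
round 3: derive anc(e,e) via R1 from anc(e,g), cites(g,e)
round 3: derive anc(f,a) via R1 from anc(f,b), cites(b,a)
round 3: derive anc(f,c) via R1 from anc(f,i), cites(i,c)
round 3: derive anc(f,j) via R1 from anc(f,b), cites(b,j)
round 3: derive anc(j,a) via R1 from anc(j,b), cites(b,a)
round 3: derive anc(j,j) via R1 from anc(j,b), cites(b,j)
round 3: derive conn(b,i) via R2 from anc(b,i)
round 3: derive conn(e,a) via R2 from anc(e,a)
round 3: derive conn(e,c) via R2 from anc(e,c)
round 3: derive conn(e,g) via R2 from anc(e,g)
round 3: derive conn(f,b) via R2 from anc(f,b)
round 3: derive conn(f,e) via R2 from anc(f,e)
round 3: derive conn(f,i) via R2 from anc(f,i)
round 3: derive conn(g,j) via R2 from anc(g,j)
round 3: derive conn(j,b) via R2 from anc(j,b)
round 3: derive conn(b,c) via R3 from conn(b,e), link(e,c)
round 3: derive conn(b,f) via R3 from conn(b,g), link(g,f)
round 3: derive conn(b,j) via R3 from conn(b,g), link(g,j)
round 3: derive conn(c,a) via R3 from conn(c,c), link(c,a)
round 3: derive conn(c,b) via R3 from conn(c,c), link(c,b)
round 3: derive conn(c,i) via R3 from conn(c,j), link(j,i)
round 3: derive conn(f,a) via R3 from conn(f,f), link(f,a)
round 3: derive conn(f,c) via R3 from conn(f,f), link(f,c)
round 3: derive conn(f,j) via R3 from conn(f,f), link(f,j)
round 3: derive conn(g,a) via R3 from conn(g,c), link(c,a)
round 3: derive conn(g,b) via R3 from conn(g,c), link(c,b)
round 3: derive conn(i,i) via R3 from conn(i,j), link(j,i)
round 3: derive conn(j,a) via R3 from conn(j,f), link(f,a)
round 3: derive conn(j,c) via R3 from conn(j,f), link(f,c)
round 3: derive conn(j,e) via R3 from conn(j,f), link(f,e)
round 3: derive conn(j,j) via R3 from conn(j,f), link(f,j)
round 4: derive anc(b,a) via R1 from anc(b,b), cites(b,a)
round 4: derive anc(b,j) via R1 from anc(b,b), cites(b,j)
round 4: derive conn(b,b) via R2 from anc(b,b)
round 4: derive conn(e,e) via R2 from anc(e,e)
round 4: derive conn(b,a) via R3 from conn(b,c), link(c,a)
round 4: derive conn(c,g) via R3 from conn(c,a), link(a,g)
round 4: derive conn(e,f) via R3 from conn(e,g), link(g,f)
round 4: derive conn(g,g) via R3 from conn(g,a), link(a,g)
round 4: derive conn(g,i) via R3 from conn(g,j), link(j,i)
round 4: derive conn(i,a) via R3 from conn(i,i), link(i,a)
round 4: derive conn(j,g) via R3 from conn(j,a), link(a,g)
round 4: derive conn(j,i) via R3 from conn(j,j), link(j,i)
round 5: derive conn(c,f) via R3 from conn(c,g), link(g,f)
round 5: derive conn(g,f) via R3 from conn(g,g), link(g,f)
round 5: derive conn(i,g) via R3 from conn(i,a), link(a,g)
round 6: derive conn(c,e) via R3 from conn(c,f), link(f,e)
round 6: derive conn(g,e) via R3 from conn(g,f), link(f,e)
round 6: derive conn(i,f) via R3 from conn(i,g), link(g,f)
round 7: derive conn(i,c) via R3 from conn(i,f), link(f,c)
round 7: derive conn(i,e) via R3 from conn(i,f), link(f,e)
round 8: derive conn(i,b) via R3 from conn(i,c), link(c,b)

conn(b,a)
conn(b,b)
conn(b,c)
conn(b,e)
conn(b,f)
conn(b,g)
conn(b,i)
conn(b,j)
conn(c,a)
conn(c,b)
conn(c,c)
conn(c,e)
conn(c,f)
conn(c,g)
conn(c,i)
conn(c,j)
conn(e,a)
conn(e,b)
conn(e,c)
conn(e,e)
conn(e,f)
conn(e,g)
conn(e,i)
conn(e,j)
conn(f,a)
conn(f,b)
conn(f,c)
conn(f,e)
conn(f,f)
conn(f,g)
conn(f,i)
conn(f,j)
conn(g,a)
conn(g,b)
conn(g,c)
conn(g,e)
conn(g,f)
conn(g,g)
conn(g,i)
conn(g,j)
conn(i,a)
conn(i,b)
conn(i,c)
conn(i,e)
conn(i,f)
conn(i,g)
conn(i,i)
conn(i,j)
conn(j,a)
conn(j,b)
conn(j,c)
conn(j,e)
conn(j,f)
conn(j,g)
conn(j,i)
conn(j,j)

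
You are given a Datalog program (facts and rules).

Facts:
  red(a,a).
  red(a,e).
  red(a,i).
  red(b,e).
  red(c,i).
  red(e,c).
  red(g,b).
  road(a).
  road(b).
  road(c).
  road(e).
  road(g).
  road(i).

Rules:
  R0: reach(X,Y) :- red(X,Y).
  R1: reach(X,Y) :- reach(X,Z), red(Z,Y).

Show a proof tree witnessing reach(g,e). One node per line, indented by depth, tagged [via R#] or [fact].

reach(g,e)  [via R1]
  reach(g,b)  [via R0]
    red(g,b)  [fact]
  red(b,e)  [fact]

round 1: derive reach(a,a) via R0 from red(a,a)
round 1: derive reach(a,e) via R0 from red(a,e)
round 1: derive reach(a,i) via R0 from red(a,i)
round 1: derive reach(b,e) via R0 from red(b,e)
round 1: derive reach(c,i) via R0 from red(c,i)
round 1: derive reach(e,c) via R0 from red(e,c)
round 1: derive reach(g,b) via R0 from red(g,b)
round 2: derive reach(a,c) via R1 from reach(a,e), red(e,c)
round 2: derive reach(b,c) via R1 from reach(b,e), red(e,c)
round 2: derive reach(e,i) via R1 from reach(e,c), red(c,i)
round 2: derive reach(g,e) via R1 from reach(g,b), red(b,e)
round 3: derive reach(b,i) via R1 from reach(b,c), red(c,i)
round 3: derive reach(g,c) via R1 from reach(g,e), red(e,c)
round 4: derive reach(g,i) via R1 from reach(g,c), red(c,i)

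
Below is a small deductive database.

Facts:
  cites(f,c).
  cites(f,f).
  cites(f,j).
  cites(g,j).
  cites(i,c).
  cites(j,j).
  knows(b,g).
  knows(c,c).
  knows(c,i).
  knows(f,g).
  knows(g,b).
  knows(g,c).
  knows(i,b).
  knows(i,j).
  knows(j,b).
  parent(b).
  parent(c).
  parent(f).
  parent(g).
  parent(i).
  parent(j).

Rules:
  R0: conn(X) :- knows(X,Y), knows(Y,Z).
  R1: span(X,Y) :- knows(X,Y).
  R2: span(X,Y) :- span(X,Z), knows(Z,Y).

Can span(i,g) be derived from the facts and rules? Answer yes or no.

yes

round 1: derive span(b,g) via R1 from knows(b,g)
round 1: derive span(c,c) via R1 from knows(c,c)
round 1: derive span(c,i) via R1 from knows(c,i)
round 1: derive span(f,g) via R1 from knows(f,g)
round 1: derive span(g,b) via R1 from knows(g,b)
round 1: derive span(g,c) via R1 from knows(g,c)
round 1: derive span(i,b) via R1 from knows(i,b)
round 1: derive span(i,j) via R1 from knows(i,j)
round 1: derive span(j,b) via R1 from knows(j,b)
round 2: derive span(b,b) via R2 from span(b,g), knows(g,b)
round 2: derive span(b,c) via R2 from span(b,g), knows(g,c)
round 2: derive span(c,b) via R2 from span(c,i), knows(i,b)
round 2: derive span(c,j) via R2 from span(c,i), knows(i,j)
round 2: derive span(f,b) via R2 from span(f,g), knows(g,b)
round 2: derive span(f,c) via R2 from span(f,g), knows(g,c)
round 2: derive span(g,g) via R2 from span(g,b), knows(b,g)
round 2: derive span(g,i) via R2 from span(g,c), knows(c,i)
round 2: derive span(i,g) via R2 from span(i,b), knows(b,g)
round 2: derive span(j,g) via R2 from span(j,b), knows(b,g)
round 3: derive span(b,i) via R2 from span(b,c), knows(c,i)
round 3: derive span(c,g) via R2 from span(c,b), knows(b,g)
round 3: derive span(f,i) via R2 from span(f,c), knows(c,i)
round 3: derive span(g,j) via R2 from span(g,i), knows(i,j)
round 3: derive span(i,c) via R2 from span(i,g), knows(g,c)
round 3: derive span(j,c) via R2 from span(j,g), knows(g,c)
round 4: derive span(b,j) via R2 from span(b,i), knows(i,j)
round 4: derive span(f,j) via R2 from span(f,i), knows(i,j)
round 4: derive span(i,i) via R2 from span(i,c), knows(c,i)
round 4: derive span(j,i) via R2 from span(j,c), knows(c,i)
round 5: derive span(j,j) via R2 from span(j,i), knows(i,j)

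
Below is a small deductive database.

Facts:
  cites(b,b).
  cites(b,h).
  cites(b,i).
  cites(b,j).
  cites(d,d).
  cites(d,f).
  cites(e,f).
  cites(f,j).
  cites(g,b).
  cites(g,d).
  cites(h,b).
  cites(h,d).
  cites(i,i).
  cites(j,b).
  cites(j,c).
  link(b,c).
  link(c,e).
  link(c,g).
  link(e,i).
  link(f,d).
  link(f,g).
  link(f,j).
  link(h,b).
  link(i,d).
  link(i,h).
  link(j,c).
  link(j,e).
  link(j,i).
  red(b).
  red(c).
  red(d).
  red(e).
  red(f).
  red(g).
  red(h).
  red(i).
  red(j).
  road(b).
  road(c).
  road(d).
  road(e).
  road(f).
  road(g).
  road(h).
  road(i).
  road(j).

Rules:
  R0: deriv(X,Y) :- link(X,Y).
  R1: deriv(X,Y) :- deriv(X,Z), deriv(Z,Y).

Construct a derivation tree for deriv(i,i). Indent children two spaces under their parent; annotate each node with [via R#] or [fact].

deriv(i,i)  [via R1]
  deriv(i,b)  [via R1]
    deriv(i,h)  [via R0]
      link(i,h)  [fact]
    deriv(h,b)  [via R0]
      link(h,b)  [fact]
  deriv(b,i)  [via R1]
    deriv(b,c)  [via R0]
      link(b,c)  [fact]
    deriv(c,i)  [via R1]
      deriv(c,e)  [via R0]
        link(c,e)  [fact]
      deriv(e,i)  [via R0]
        link(e,i)  [fact]

round 1: derive deriv(b,c) via R0 from link(b,c)
round 1: derive deriv(c,e) via R0 from link(c,e)
round 1: derive deriv(c,g) via R0 from link(c,g)
round 1: derive deriv(e,i) via R0 from link(e,i)
round 1: derive deriv(f,d) via R0 from link(f,d)
round 1: derive deriv(f,g) via R0 from link(f,g)
round 1: derive deriv(f,j) via R0 from link(f,j)
round 1: derive deriv(h,b) via R0 from link(h,b)
round 1: derive deriv(i,d) via R0 from link(i,d)
round 1: derive deriv(i,h) via R0 from link(i,h)
round 1: derive deriv(j,c) via R0 from link(j,c)
round 1: derive deriv(j,e) via R0 from link(j,e)
round 1: derive deriv(j,i) via R0 from link(j,i)
round 2: derive deriv(b,e) via R1 from deriv(b,c), deriv(c,e)
round 2: derive deriv(b,g) via R1 from deriv(b,c), deriv(c,g)
round 2: derive deriv(c,i) via R1 from deriv(c,e), deriv(e,i)
round 2: derive deriv(e,d) via R1 from deriv(e,i), deriv(i,d)
round 2: derive deriv(e,h) via R1 from deriv(e,i), deriv(i,h)
round 2: derive deriv(f,c) via R1 from deriv(f,j), deriv(j,c)
round 2: derive deriv(f,e) via R1 from deriv(f,j), deriv(j,e)
round 2: derive deriv(f,i) via R1 from deriv(f,j), deriv(j,i)
round 2: derive deriv(h,c) via R1 from deriv(h,b), deriv(b,c)
round 2: derive deriv(i,b) via R1 from deriv(i,h), deriv(h,b)
round 2: derive deriv(j,d) via R1 from deriv(j,i), deriv(i,d)
round 2: derive deriv(j,g) via R1 from deriv(j,c), deriv(c,g)
round 2: derive deriv(j,h) via R1 from deriv(j,i), deriv(i,h)
round 3: derive deriv(b,d) via R1 from deriv(b,e), deriv(e,d)
round 3: derive deriv(b,h) via R1 from deriv(b,e), deriv(e,h)
round 3: derive deriv(b,i) via R1 from deriv(b,c), deriv(c,i)
round 3: derive deriv(c,b) via R1 from deriv(c,i), deriv(i,b)
round 3: derive deriv(c,d) via R1 from deriv(c,e), deriv(e,d)
round 3: derive deriv(c,h) via R1 from deriv(c,e), deriv(e,h)
round 3: derive deriv(e,b) via R1 from deriv(e,h), deriv(h,b)
round 3: derive deriv(e,c) via R1 from deriv(e,h), deriv(h,c)
round 3: derive deriv(f,b) via R1 from deriv(f,i), deriv(i,b)
round 3: derive deriv(f,h) via R1 from deriv(f,e), deriv(e,h)
round 3: derive deriv(h,e) via R1 from deriv(h,b), deriv(b,e)
round 3: derive deriv(h,g) via R1 from deriv(h,b), deriv(b,g)
round 3: derive deriv(h,i) via R1 from deriv(h,c), deriv(c,i)
round 3: derive deriv(i,c) via R1 from deriv(i,b), deriv(b,c)
round 3: derive deriv(i,e) via R1 from deriv(i,b), deriv(b,e)
round 3: derive deriv(i,g) via R1 from deriv(i,b), deriv(b,g)
round 3: derive deriv(j,b) via R1 from deriv(j,h), deriv(h,b)
round 4: derive deriv(b,b) via R1 from deriv(b,c), deriv(c,b)
round 4: derive deriv(c,c) via R1 from deriv(c,b), deriv(b,c)
round 4: derive deriv(e,e) via R1 from deriv(e,b), deriv(b,e)
round 4: derive deriv(e,g) via R1 from deriv(e,b), deriv(b,g)
round 4: derive deriv(h,d) via R1 from deriv(h,b), deriv(b,d)
round 4: derive deriv(h,h) via R1 from deriv(h,b), deriv(b,h)
round 4: derive deriv(i,i) via R1 from deriv(i,b), deriv(b,i)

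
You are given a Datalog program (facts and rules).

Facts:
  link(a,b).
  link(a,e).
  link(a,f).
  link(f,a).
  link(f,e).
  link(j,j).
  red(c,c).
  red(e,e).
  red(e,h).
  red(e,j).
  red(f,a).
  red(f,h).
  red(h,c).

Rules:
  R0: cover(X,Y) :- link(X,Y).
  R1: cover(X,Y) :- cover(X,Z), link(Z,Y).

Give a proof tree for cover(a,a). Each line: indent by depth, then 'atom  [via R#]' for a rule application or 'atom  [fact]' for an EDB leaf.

round 1: derive cover(a,b) via R0 from link(a,b)
round 1: derive cover(a,e) via R0 from link(a,e)
round 1: derive cover(a,f) via R0 from link(a,f)
round 1: derive cover(f,a) via R0 from link(f,a)
round 1: derive cover(f,e) via R0 from link(f,e)
round 1: derive cover(j,j) via R0 from link(j,j)
round 2: derive cover(a,a) via R1 from cover(a,f), link(f,a)
round 2: derive cover(f,b) via R1 from cover(f,a), link(a,b)
round 2: derive cover(f,f) via R1 from cover(f,a), link(a,f)

cover(a,a)  [via R1]
  cover(a,f)  [via R0]
    link(a,f)  [fact]
  link(f,a)  [fact]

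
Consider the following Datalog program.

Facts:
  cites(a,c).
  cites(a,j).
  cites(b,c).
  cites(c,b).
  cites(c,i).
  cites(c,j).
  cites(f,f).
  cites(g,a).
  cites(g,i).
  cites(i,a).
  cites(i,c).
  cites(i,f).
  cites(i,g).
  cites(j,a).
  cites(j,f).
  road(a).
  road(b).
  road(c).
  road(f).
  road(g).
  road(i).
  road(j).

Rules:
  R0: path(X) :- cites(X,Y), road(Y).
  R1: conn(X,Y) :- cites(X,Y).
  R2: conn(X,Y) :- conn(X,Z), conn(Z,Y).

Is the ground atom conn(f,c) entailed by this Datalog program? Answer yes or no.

round 1: derive conn(a,c) via R1 from cites(a,c)
round 1: derive conn(a,j) via R1 from cites(a,j)
round 1: derive conn(b,c) via R1 from cites(b,c)
round 1: derive conn(c,b) via R1 from cites(c,b)
round 1: derive conn(c,i) via R1 from cites(c,i)
round 1: derive conn(c,j) via R1 from cites(c,j)
round 1: derive conn(f,f) via R1 from cites(f,f)
round 1: derive conn(g,a) via R1 from cites(g,a)
round 1: derive conn(g,i) via R1 from cites(g,i)
round 1: derive conn(i,a) via R1 from cites(i,a)
round 1: derive conn(i,c) via R1 from cites(i,c)
round 1: derive conn(i,f) via R1 from cites(i,f)
round 1: derive conn(i,g) via R1 from cites(i,g)
round 1: derive conn(j,a) via R1 from cites(j,a)
round 1: derive conn(j,f) via R1 from cites(j,f)
round 2: derive conn(a,a) via R2 from conn(a,j), conn(j,a)
round 2: derive conn(a,b) via R2 from conn(a,c), conn(c,b)
round 2: derive conn(a,f) via R2 from conn(a,j), conn(j,f)
round 2: derive conn(a,i) via R2 from conn(a,c), conn(c,i)
round 2: derive conn(b,b) via R2 from conn(b,c), conn(c,b)
round 2: derive conn(b,i) via R2 from conn(b,c), conn(c,i)
round 2: derive conn(b,j) via R2 from conn(b,c), conn(c,j)
round 2: derive conn(c,a) via R2 from conn(c,i), conn(i,a)
round 2: derive conn(c,c) via R2 from conn(c,b), conn(b,c)
round 2: derive conn(c,f) via R2 from conn(c,i), conn(i,f)
round 2: derive conn(c,g) via R2 from conn(c,i), conn(i,g)
round 2: derive conn(g,c) via R2 from conn(g,a), conn(a,c)
round 2: derive conn(g,f) via R2 from conn(g,i), conn(i,f)
round 2: derive conn(g,g) via R2 from conn(g,i), conn(i,g)
round 2: derive conn(g,j) via R2 from conn(g,a), conn(a,j)
round 2: derive conn(i,b) via R2 from conn(i,c), conn(c,b)
round 2: derive conn(i,i) via R2 from conn(i,c), conn(c,i)
round 2: derive conn(i,j) via R2 from conn(i,a), conn(a,j)
round 2: derive conn(j,c) via R2 from conn(j,a), conn(a,c)
round 2: derive conn(j,j) via R2 from conn(j,a), conn(a,j)
round 3: derive conn(a,g) via R2 from conn(a,c), conn(c,g)
round 3: derive conn(b,a) via R2 from conn(b,c), conn(c,a)
round 3: derive conn(b,f) via R2 from conn(b,c), conn(c,f)
round 3: derive conn(b,g) via R2 from conn(b,c), conn(c,g)
round 3: derive conn(g,b) via R2 from conn(g,a), conn(a,b)
round 3: derive conn(j,b) via R2 from conn(j,a), conn(a,b)
round 3: derive conn(j,g) via R2 from conn(j,c), conn(c,g)
round 3: derive conn(j,i) via R2 from conn(j,a), conn(a,i)

no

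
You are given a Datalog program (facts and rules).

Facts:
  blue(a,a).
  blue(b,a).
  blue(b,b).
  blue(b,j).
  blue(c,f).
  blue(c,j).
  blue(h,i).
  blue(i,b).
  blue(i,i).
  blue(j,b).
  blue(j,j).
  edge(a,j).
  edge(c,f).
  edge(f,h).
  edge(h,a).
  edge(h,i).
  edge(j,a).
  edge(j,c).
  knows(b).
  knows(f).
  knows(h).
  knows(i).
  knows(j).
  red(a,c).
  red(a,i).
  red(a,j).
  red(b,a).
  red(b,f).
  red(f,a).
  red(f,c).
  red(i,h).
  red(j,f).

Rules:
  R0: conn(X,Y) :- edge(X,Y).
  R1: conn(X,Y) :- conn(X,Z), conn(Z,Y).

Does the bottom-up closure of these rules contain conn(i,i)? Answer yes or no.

no

round 1: derive conn(a,j) via R0 from edge(a,j)
round 1: derive conn(c,f) via R0 from edge(c,f)
round 1: derive conn(f,h) via R0 from edge(f,h)
round 1: derive conn(h,a) via R0 from edge(h,a)
round 1: derive conn(h,i) via R0 from edge(h,i)
round 1: derive conn(j,a) via R0 from edge(j,a)
round 1: derive conn(j,c) via R0 from edge(j,c)
round 2: derive conn(a,a) via R1 from conn(a,j), conn(j,a)
round 2: derive conn(a,c) via R1 from conn(a,j), conn(j,c)
round 2: derive conn(c,h) via R1 from conn(c,f), conn(f,h)
round 2: derive conn(f,a) via R1 from conn(f,h), conn(h,a)
round 2: derive conn(f,i) via R1 from conn(f,h), conn(h,i)
round 2: derive conn(h,j) via R1 from conn(h,a), conn(a,j)
round 2: derive conn(j,f) via R1 from conn(j,c), conn(c,f)
round 2: derive conn(j,j) via R1 from conn(j,a), conn(a,j)
round 3: derive conn(a,f) via R1 from conn(a,c), conn(c,f)
round 3: derive conn(a,h) via R1 from conn(a,c), conn(c,h)
round 3: derive conn(c,a) via R1 from conn(c,f), conn(f,a)
round 3: derive conn(c,i) via R1 from conn(c,f), conn(f,i)
round 3: derive conn(c,j) via R1 from conn(c,h), conn(h,j)
round 3: derive conn(f,c) via R1 from conn(f,a), conn(a,c)
round 3: derive conn(f,j) via R1 from conn(f,a), conn(a,j)
round 3: derive conn(h,c) via R1 from conn(h,a), conn(a,c)
round 3: derive conn(h,f) via R1 from conn(h,j), conn(j,f)
round 3: derive conn(j,h) via R1 from conn(j,c), conn(c,h)
round 3: derive conn(j,i) via R1 from conn(j,f), conn(f,i)
round 4: derive conn(a,i) via R1 from conn(a,c), conn(c,i)
round 4: derive conn(c,c) via R1 from conn(c,a), conn(a,c)
round 4: derive conn(f,f) via R1 from conn(f,a), conn(a,f)
round 4: derive conn(h,h) via R1 from conn(h,a), conn(a,h)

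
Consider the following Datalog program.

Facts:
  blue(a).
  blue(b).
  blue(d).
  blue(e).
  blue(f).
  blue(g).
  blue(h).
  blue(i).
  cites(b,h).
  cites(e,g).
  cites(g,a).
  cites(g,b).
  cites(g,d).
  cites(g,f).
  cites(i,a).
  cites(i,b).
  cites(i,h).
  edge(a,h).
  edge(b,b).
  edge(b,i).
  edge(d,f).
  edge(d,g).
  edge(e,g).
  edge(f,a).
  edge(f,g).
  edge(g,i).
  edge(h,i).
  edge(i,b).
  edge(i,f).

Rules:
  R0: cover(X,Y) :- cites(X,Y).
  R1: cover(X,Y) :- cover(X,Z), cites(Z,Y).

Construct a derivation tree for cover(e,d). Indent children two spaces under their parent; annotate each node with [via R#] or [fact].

round 1: derive cover(b,h) via R0 from cites(b,h)
round 1: derive cover(e,g) via R0 from cites(e,g)
round 1: derive cover(g,a) via R0 from cites(g,a)
round 1: derive cover(g,b) via R0 from cites(g,b)
round 1: derive cover(g,d) via R0 from cites(g,d)
round 1: derive cover(g,f) via R0 from cites(g,f)
round 1: derive cover(i,a) via R0 from cites(i,a)
round 1: derive cover(i,b) via R0 from cites(i,b)
round 1: derive cover(i,h) via R0 from cites(i,h)
round 2: derive cover(e,a) via R1 from cover(e,g), cites(g,a)
round 2: derive cover(e,b) via R1 from cover(e,g), cites(g,b)
round 2: derive cover(e,d) via R1 from cover(e,g), cites(g,d)
round 2: derive cover(e,f) via R1 from cover(e,g), cites(g,f)
round 2: derive cover(g,h) via R1 from cover(g,b), cites(b,h)
round 3: derive cover(e,h) via R1 from cover(e,b), cites(b,h)

cover(e,d)  [via R1]
  cover(e,g)  [via R0]
    cites(e,g)  [fact]
  cites(g,d)  [fact]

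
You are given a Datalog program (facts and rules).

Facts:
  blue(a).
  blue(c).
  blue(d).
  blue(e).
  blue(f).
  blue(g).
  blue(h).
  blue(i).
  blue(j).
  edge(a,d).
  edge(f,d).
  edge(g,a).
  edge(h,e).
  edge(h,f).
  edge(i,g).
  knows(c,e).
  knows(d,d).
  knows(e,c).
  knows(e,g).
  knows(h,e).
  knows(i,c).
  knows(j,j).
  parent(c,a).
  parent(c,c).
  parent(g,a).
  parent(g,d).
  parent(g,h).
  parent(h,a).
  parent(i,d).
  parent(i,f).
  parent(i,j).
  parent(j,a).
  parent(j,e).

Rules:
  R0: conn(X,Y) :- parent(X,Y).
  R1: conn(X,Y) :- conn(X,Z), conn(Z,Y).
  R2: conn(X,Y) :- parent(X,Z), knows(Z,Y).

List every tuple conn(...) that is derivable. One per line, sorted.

conn(c,a)
conn(c,c)
conn(c,e)
conn(g,a)
conn(g,d)
conn(g,e)
conn(g,h)
conn(h,a)
conn(i,a)
conn(i,c)
conn(i,d)
conn(i,e)
conn(i,f)
conn(i,g)
conn(i,h)
conn(i,j)
conn(j,a)
conn(j,c)
conn(j,d)
conn(j,e)
conn(j,g)
conn(j,h)

round 1: derive conn(c,a) via R0 from parent(c,a)
round 1: derive conn(c,c) via R0 from parent(c,c)
round 1: derive conn(g,a) via R0 from parent(g,a)
round 1: derive conn(g,d) via R0 from parent(g,d)
round 1: derive conn(g,h) via R0 from parent(g,h)
round 1: derive conn(h,a) via R0 from parent(h,a)
round 1: derive conn(i,d) via R0 from parent(i,d)
round 1: derive conn(i,f) via R0 from parent(i,f)
round 1: derive conn(i,j) via R0 from parent(i,j)
round 1: derive conn(j,a) via R0 from parent(j,a)
round 1: derive conn(j,e) via R0 from parent(j,e)
round 1: derive conn(c,e) via R2 from parent(c,c), knows(c,e)
round 1: derive conn(g,e) via R2 from parent(g,h), knows(h,e)
round 1: derive conn(j,c) via R2 from parent(j,e), knows(e,c)
round 1: derive conn(j,g) via R2 from parent(j,e), knows(e,g)
round 2: derive conn(i,a) via R1 from conn(i,j), conn(j,a)
round 2: derive conn(i,c) via R1 from conn(i,j), conn(j,c)
round 2: derive conn(i,e) via R1 from conn(i,j), conn(j,e)
round 2: derive conn(i,g) via R1 from conn(i,j), conn(j,g)
round 2: derive conn(j,d) via R1 from conn(j,g), conn(g,d)
round 2: derive conn(j,h) via R1 from conn(j,g), conn(g,h)
round 3: derive conn(i,h) via R1 from conn(i,g), conn(g,h)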